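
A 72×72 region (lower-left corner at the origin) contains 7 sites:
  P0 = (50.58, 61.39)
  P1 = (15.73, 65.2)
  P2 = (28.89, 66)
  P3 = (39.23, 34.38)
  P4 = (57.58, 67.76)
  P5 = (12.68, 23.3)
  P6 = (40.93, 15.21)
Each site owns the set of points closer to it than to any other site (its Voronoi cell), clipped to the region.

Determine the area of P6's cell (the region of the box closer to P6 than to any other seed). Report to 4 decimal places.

Area of P6's cell: 1208.2642

1. box [0,72]×[0,72]: [(0, 0) (72, 0) (72, 72) (0, 72)]
2. ⊥bis P6·P0 via (45.755,38.3): [(0, 47.8612) (0, 0) (72, 0) (72, 32.8157)]  |A|=2904.3686
3. ⊥bis P6·P1 via (28.33,40.205): [(30.7649, 41.4324) (0, 25.9238) (0, 0) (72, 0) (72, 32.8157)]  |A|=2566.9186
4. ⊥bis P6·P2 via (34.91,40.605): [(34.8231, 40.5844) (23.9869, 38.0156) (0, 25.9238) (0, 0) (72, 0) (72, 32.8157)]  |A|=2557.1117
5. ⊥bis P6·P3 via (40.08,24.795): [(0, 21.2407) (0, 0) (72, 0) (72, 27.6257)]  |A|=1759.1893
6. ⊥bis P6·P4 via (49.255,41.485): [(0, 21.2407) (0, 0) (72, 0) (72, 27.6257)]  |A|=1759.1893
7. ⊥bis P6·P5 via (26.805,19.255): [(28.0869, 23.7315) (21.2909, 0) (72, 0) (72, 27.6257)]  |A|=1208.2642
8. canonical 4-gon: [(28.0869, 23.7315) (21.2909, 0) (72, 0) (72, 27.6257)]
9. shoelace: 1208.2642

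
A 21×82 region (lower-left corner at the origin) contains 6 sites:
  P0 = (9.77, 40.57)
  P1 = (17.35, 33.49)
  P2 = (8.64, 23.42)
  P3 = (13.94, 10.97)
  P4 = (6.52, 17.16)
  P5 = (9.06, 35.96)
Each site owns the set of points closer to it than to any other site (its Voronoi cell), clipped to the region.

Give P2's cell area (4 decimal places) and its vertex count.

Area of P2's cell: 160.4766 (6 vertices)

1. box [0,21]×[0,82]: [(0, 0) (21, 0) (21, 82) (0, 82)]
2. ⊥bis P2·P0 via (9.205,31.995): [(0, 32.6015) (0, 0) (21, 0) (21, 31.2178)]  |A|=670.1031
3. ⊥bis P2·P1 via (12.995,28.455): [(8.8773, 32.0166) (0, 32.6015) (0, 0) (21, 0) (21, 21.5311)]  |A|=611.3885
4. ⊥bis P2·P3 via (11.29,17.195): [(8.8773, 32.0166) (0, 32.6015) (0, 12.3888) (21, 21.3286) (21, 21.5311)]  |A|=257.3559
5. ⊥bis P2·P4 via (7.58,20.29): [(8.8773, 32.0166) (0, 32.6015) (0, 22.857) (13.6954, 18.219) (21, 21.3286) (21, 21.5311)]  |A|=185.6728
6. ⊥bis P2·P5 via (8.85,29.69): [(11.6766, 29.5953) (0, 29.9864) (0, 22.857) (13.6954, 18.219) (21, 21.3286) (21, 21.5311)]  |A|=160.4766
7. canonical 6-gon: [(11.6766, 29.5953) (0, 29.9864) (0, 22.857) (13.6954, 18.219) (21, 21.3286) (21, 21.5311)]
8. shoelace: 160.4766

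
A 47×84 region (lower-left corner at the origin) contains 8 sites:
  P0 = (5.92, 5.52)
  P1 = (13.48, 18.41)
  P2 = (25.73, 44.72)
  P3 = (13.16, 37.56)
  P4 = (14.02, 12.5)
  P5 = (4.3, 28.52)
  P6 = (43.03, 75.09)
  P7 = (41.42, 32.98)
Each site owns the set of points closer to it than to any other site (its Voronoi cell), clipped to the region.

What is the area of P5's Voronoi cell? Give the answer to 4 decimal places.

1. box [0,47]×[0,84]: [(0, 0) (47, 0) (47, 84) (0, 84)]
2. ⊥bis P5·P0 via (5.11,17.02): [(0, 16.6601) (47, 19.9705) (47, 84) (0, 84)]  |A|=3087.1811
3. ⊥bis P5·P1 via (8.89,23.465): [(0, 16.6601) (1.5131, 16.7667) (47, 58.0693) (47, 84) (0, 84)]  |A|=2220.6817
4. ⊥bis P5·P2 via (15.015,36.62): [(0, 56.4824) (0, 16.6601) (1.5131, 16.7667) (18.4188, 32.1173)]  |A|=377.4529
5. ⊥bis P5·P3 via (8.73,33.04): [(0, 41.5962) (0, 16.6601) (1.5131, 16.7667) (13.8782, 27.9943)]  |A|=180.869
6. ⊥bis P5·P4 via (9.16,20.51): [(0, 41.5962) (0, 16.6601) (1.5131, 16.7667) (13.8782, 27.9943)]  |A|=180.869
7. ⊥bis P5·P6 via (23.665,51.805): [(0, 41.5962) (0, 16.6601) (1.5131, 16.7667) (13.8782, 27.9943)]  |A|=180.869
8. ⊥bis P5·P7 via (22.86,30.75): [(0, 41.5962) (0, 16.6601) (1.5131, 16.7667) (13.8782, 27.9943)]  |A|=180.869
9. canonical 4-gon: [(0, 41.5962) (0, 16.6601) (1.5131, 16.7667) (13.8782, 27.9943)]
10. shoelace: 180.869

Area of P5's cell: 180.8690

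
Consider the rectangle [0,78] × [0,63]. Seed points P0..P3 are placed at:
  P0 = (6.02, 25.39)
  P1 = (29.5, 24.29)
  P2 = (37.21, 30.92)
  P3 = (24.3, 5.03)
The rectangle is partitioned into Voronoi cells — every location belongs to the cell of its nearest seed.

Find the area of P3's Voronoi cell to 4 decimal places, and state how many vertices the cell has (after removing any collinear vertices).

1. box [0,78]×[0,63]: [(0, 0) (78, 0) (78, 63) (0, 63)]
2. ⊥bis P3·P0 via (15.16,15.21): [(0, 1.5988) (0, 0) (78, 0) (78, 63) (68.3878, 63)]  |A|=2814.4519
3. ⊥bis P3·P1 via (26.9,14.66): [(17.4032, 17.224) (0, 1.5988) (0, 0) (78, 0) (78, 0.8635)]  |A|=711.8128
4. ⊥bis P3·P2 via (30.755,17.975): [(49.8044, 8.476) (17.4032, 17.224) (0, 1.5988) (0, 0) (66.8025, 0)]  |A|=652.1835
5. canonical 5-gon: [(49.8044, 8.476) (17.4032, 17.224) (0, 1.5988) (0, 0) (66.8025, 0)]
6. shoelace: 652.1835

Area of P3's cell: 652.1835 (5 vertices)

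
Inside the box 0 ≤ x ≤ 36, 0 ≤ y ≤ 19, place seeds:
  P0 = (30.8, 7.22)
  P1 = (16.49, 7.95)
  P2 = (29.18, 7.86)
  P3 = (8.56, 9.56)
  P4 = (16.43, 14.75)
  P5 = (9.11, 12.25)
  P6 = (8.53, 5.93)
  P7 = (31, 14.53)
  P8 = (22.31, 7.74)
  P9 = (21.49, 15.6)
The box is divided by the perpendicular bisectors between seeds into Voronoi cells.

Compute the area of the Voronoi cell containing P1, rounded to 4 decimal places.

Area of P1's cell: 70.3539

1. box [0,36]×[0,19]: [(0, 0) (36, 0) (36, 19) (0, 19)]
2. ⊥bis P1·P0 via (23.645,7.585): [(0, 0) (23.2581, 0) (24.2273, 19) (0, 19)]  |A|=451.1111
3. ⊥bis P1·P2 via (22.835,7.905): [(0, 0) (22.7789, 0) (22.9137, 19) (0, 19)]  |A|=434.0799
4. ⊥bis P1·P3 via (12.525,8.755): [(10.7475, 0) (22.7789, 0) (22.9137, 19) (14.605, 19)]  |A|=193.2311
5. ⊥bis P1·P4 via (16.46,11.35): [(13.0457, 11.3199) (10.7475, 0) (22.7789, 0) (22.8598, 11.4065)]  |A|=124.0657
6. ⊥bis P1·P5 via (12.8,10.1): [(13.5132, 11.324) (12.797, 10.0949) (10.7475, 0) (22.7789, 0) (22.8598, 11.4065)]  |A|=123.78
7. ⊥bis P1·P6 via (12.51,6.94): [(13.5132, 11.324) (12.797, 10.0949) (12.3136, 7.7139) (14.2712, 0) (22.7789, 0) (22.8598, 11.4065)]  |A|=110.1895
8. ⊥bis P1·P7 via (23.745,11.24): [(13.5132, 11.324) (12.797, 10.0949) (12.3136, 7.7139) (14.2712, 0) (22.7789, 0) (22.8598, 11.4065)]  |A|=110.1895
9. ⊥bis P1·P8 via (19.4,7.845): [(19.5274, 11.3771) (13.5132, 11.324) (12.797, 10.0949) (12.3136, 7.7139) (14.2712, 0) (19.1169, 0)]  |A|=70.3539
10. ⊥bis P1·P9 via (18.99,11.775): [(19.5274, 11.3771) (13.5132, 11.324) (12.797, 10.0949) (12.3136, 7.7139) (14.2712, 0) (19.1169, 0)]  |A|=70.3539
11. canonical 6-gon: [(19.5274, 11.3771) (13.5132, 11.324) (12.797, 10.0949) (12.3136, 7.7139) (14.2712, 0) (19.1169, 0)]
12. shoelace: 70.3539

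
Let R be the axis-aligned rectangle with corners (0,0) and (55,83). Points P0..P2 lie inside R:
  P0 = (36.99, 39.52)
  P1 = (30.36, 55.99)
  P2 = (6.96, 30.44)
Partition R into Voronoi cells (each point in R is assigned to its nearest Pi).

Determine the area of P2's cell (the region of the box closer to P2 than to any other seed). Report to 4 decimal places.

Area of P2's cell: 1283.4003

1. box [0,55]×[0,83]: [(0, 0) (55, 0) (55, 83) (0, 83)]
2. ⊥bis P2·P0 via (21.975,34.98): [(0, 0) (32.5517, 0) (7.4555, 83) (0, 83)]  |A|=1660.2975
3. ⊥bis P2·P1 via (18.66,43.215): [(0, 60.3048) (0, 0) (32.5517, 0) (19.801, 42.17)]  |A|=1283.4003
4. canonical 4-gon: [(0, 60.3048) (0, 0) (32.5517, 0) (19.801, 42.17)]
5. shoelace: 1283.4003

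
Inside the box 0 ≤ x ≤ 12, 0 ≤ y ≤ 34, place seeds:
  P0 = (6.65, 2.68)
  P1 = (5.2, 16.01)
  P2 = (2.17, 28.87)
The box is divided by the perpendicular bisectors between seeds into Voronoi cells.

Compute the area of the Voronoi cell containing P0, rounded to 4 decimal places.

Area of P0's cell: 112.2379

1. box [0,12]×[0,34]: [(0, 0) (12, 0) (12, 34) (0, 34)]
2. ⊥bis P0·P1 via (5.925,9.345): [(0, 8.7005) (0, 0) (12, 0) (12, 10.0058)]  |A|=112.2379
3. ⊥bis P0·P2 via (4.41,15.775): [(0, 8.7005) (0, 0) (12, 0) (12, 10.0058)]  |A|=112.2379
4. canonical 4-gon: [(0, 8.7005) (0, 0) (12, 0) (12, 10.0058)]
5. shoelace: 112.2379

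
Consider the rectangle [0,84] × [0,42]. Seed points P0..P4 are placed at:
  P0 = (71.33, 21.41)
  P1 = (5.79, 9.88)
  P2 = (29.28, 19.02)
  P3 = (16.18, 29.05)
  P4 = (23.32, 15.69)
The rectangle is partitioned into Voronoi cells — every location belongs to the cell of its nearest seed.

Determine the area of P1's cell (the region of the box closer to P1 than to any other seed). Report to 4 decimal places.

Area of P1's cell: 335.0995

1. box [0,84]×[0,42]: [(0, 0) (84, 0) (84, 42) (0, 42)]
2. ⊥bis P1·P0 via (38.56,15.645): [(0, 0) (41.3123, 0) (33.9235, 42) (0, 42)]  |A|=1579.9531
3. ⊥bis P1·P2 via (17.535,14.45): [(0, 0) (23.1575, 0) (6.8152, 42) (0, 42)]  |A|=629.4281
4. ⊥bis P1·P3 via (10.985,19.465): [(0, 25.4188) (0, 0) (23.1575, 0) (16.8126, 16.3065)]  |A|=402.4872
5. ⊥bis P1·P4 via (14.555,12.785): [(12.638, 18.5691) (0, 25.4188) (0, 0) (18.7924, 0)]  |A|=335.0995
6. canonical 4-gon: [(12.638, 18.5691) (0, 25.4188) (0, 0) (18.7924, 0)]
7. shoelace: 335.0995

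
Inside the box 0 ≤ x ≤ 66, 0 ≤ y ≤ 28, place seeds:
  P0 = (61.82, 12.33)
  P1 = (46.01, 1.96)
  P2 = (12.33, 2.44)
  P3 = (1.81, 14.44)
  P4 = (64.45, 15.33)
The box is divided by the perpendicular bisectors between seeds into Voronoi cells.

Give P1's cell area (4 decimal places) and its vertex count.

1. box [0,66]×[0,28]: [(0, 0) (66, 0) (66, 28) (0, 28)]
2. ⊥bis P1·P0 via (53.915,7.145): [(0, 0) (58.6015, 0) (40.2359, 28) (0, 28)]  |A|=1383.7239
3. ⊥bis P1·P2 via (29.17,2.2): [(29.1386, 0) (58.6015, 0) (40.2359, 28) (29.5377, 28)]  |A|=562.2551
4. ⊥bis P1·P3 via (23.91,8.2): [(29.1386, 0) (58.6015, 0) (40.2359, 28) (29.5377, 28)]  |A|=562.2551
5. ⊥bis P1·P4 via (55.23,8.645): [(29.1386, 0) (58.6015, 0) (40.2359, 28) (29.5377, 28)]  |A|=562.2551
6. canonical 4-gon: [(29.1386, 0) (58.6015, 0) (40.2359, 28) (29.5377, 28)]
7. shoelace: 562.2551

Area of P1's cell: 562.2551 (4 vertices)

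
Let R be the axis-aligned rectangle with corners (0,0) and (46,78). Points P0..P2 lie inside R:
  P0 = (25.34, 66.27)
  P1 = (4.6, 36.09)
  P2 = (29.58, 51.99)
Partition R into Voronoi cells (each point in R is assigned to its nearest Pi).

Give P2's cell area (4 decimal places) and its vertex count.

1. box [0,46]×[0,78]: [(0, 0) (46, 0) (46, 78) (0, 78)]
2. ⊥bis P2·P0 via (27.46,59.13): [(0, 50.9766) (0, 0) (46, 0) (46, 64.6349)]  |A|=2659.0641
3. ⊥bis P2·P1 via (17.09,44.04): [(10.6601, 54.1418) (45.1219, 0) (46, 0) (46, 64.6349)]  |A|=1165.8665
4. canonical 4-gon: [(10.6601, 54.1418) (45.1219, 0) (46, 0) (46, 64.6349)]
5. shoelace: 1165.8665

Area of P2's cell: 1165.8665 (4 vertices)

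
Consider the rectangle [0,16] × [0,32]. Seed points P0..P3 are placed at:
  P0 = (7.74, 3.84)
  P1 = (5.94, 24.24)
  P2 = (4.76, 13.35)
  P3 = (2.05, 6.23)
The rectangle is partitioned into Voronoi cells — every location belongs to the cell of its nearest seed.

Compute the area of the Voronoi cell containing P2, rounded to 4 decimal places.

Area of P2's cell: 135.5677

1. box [0,16]×[0,32]: [(0, 0) (16, 0) (16, 32) (0, 32)]
2. ⊥bis P2·P0 via (6.25,8.595): [(0, 6.6365) (16, 11.6502) (16, 32) (0, 32)]  |A|=365.7061
3. ⊥bis P2·P1 via (5.35,18.795): [(0, 19.3747) (0, 6.6365) (16, 11.6502) (16, 17.641)]  |A|=149.8318
4. ⊥bis P2·P3 via (3.405,9.79): [(0, 19.3747) (0, 11.086) (6.4116, 8.6456) (16, 11.6502) (16, 17.641)]  |A|=135.5677
5. canonical 5-gon: [(0, 19.3747) (0, 11.086) (6.4116, 8.6456) (16, 11.6502) (16, 17.641)]
6. shoelace: 135.5677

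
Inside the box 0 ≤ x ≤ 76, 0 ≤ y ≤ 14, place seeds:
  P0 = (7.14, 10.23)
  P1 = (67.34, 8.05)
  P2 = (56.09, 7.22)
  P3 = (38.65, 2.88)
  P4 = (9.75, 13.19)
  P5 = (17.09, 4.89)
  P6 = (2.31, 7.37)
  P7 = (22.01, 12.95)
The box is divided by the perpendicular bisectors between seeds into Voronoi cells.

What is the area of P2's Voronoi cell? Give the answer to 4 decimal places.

Area of P2's cell: 208.2796

1. box [0,76]×[0,14]: [(0, 0) (76, 0) (76, 14) (0, 14)]
2. ⊥bis P2·P0 via (31.615,8.725): [(31.0785, 0) (76, 0) (76, 14) (31.9394, 14)]  |A|=622.875
3. ⊥bis P2·P1 via (61.715,7.635): [(31.0785, 0) (62.2783, 0) (61.2454, 14) (31.9394, 14)]  |A|=423.5409
4. ⊥bis P2·P3 via (47.37,5.05): [(48.6267, 0) (62.2783, 0) (61.2454, 14) (45.1428, 14)]  |A|=208.2796
5. ⊥bis P2·P4 via (32.92,10.205): [(48.6267, 0) (62.2783, 0) (61.2454, 14) (45.1428, 14)]  |A|=208.2796
6. ⊥bis P2·P5 via (36.59,6.055): [(48.6267, 0) (62.2783, 0) (61.2454, 14) (45.1428, 14)]  |A|=208.2796
7. ⊥bis P2·P6 via (29.2,7.295): [(48.6267, 0) (62.2783, 0) (61.2454, 14) (45.1428, 14)]  |A|=208.2796
8. ⊥bis P2·P7 via (39.05,10.085): [(48.6267, 0) (62.2783, 0) (61.2454, 14) (45.1428, 14)]  |A|=208.2796
9. canonical 4-gon: [(48.6267, 0) (62.2783, 0) (61.2454, 14) (45.1428, 14)]
10. shoelace: 208.2796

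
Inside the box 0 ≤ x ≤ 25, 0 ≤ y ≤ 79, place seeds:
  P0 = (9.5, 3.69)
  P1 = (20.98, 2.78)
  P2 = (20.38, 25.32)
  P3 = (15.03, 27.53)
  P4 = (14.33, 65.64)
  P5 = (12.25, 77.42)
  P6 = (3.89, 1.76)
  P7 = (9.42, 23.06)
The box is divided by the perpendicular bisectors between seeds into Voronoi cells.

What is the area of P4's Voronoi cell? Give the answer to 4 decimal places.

Area of P4's cell: 621.1388

1. box [0,25]×[0,79]: [(0, 0) (25, 0) (25, 79) (0, 79)]
2. ⊥bis P4·P0 via (11.915,34.665): [(0, 35.594) (25, 33.6448) (25, 79) (0, 79)]  |A|=1109.5153
3. ⊥bis P4·P1 via (17.655,34.21): [(0, 35.594) (17.6957, 34.2143) (25, 34.987) (25, 79) (0, 79)]  |A|=1104.6133
4. ⊥bis P4·P2 via (17.355,45.48): [(0, 42.8759) (25, 46.6271) (25, 79) (0, 79)]  |A|=856.2123
5. ⊥bis P4·P3 via (14.68,46.585): [(0, 46.3154) (25, 46.7746) (25, 79) (0, 79)]  |A|=811.376
6. ⊥bis P4·P5 via (13.29,71.53): [(0, 69.1834) (0, 46.3154) (25, 46.7746) (25, 73.5976)]  |A|=621.1388
7. ⊥bis P4·P6 via (9.11,33.7): [(0, 69.1834) (0, 46.3154) (25, 46.7746) (25, 73.5976)]  |A|=621.1388
8. ⊥bis P4·P7 via (11.875,44.35): [(0, 69.1834) (0, 46.3154) (25, 46.7746) (25, 73.5976)]  |A|=621.1388
9. canonical 4-gon: [(0, 69.1834) (0, 46.3154) (25, 46.7746) (25, 73.5976)]
10. shoelace: 621.1388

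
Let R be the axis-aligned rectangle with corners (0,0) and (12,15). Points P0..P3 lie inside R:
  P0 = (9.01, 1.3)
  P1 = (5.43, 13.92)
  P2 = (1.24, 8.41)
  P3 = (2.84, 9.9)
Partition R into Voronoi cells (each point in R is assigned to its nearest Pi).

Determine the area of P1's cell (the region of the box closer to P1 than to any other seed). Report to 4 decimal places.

Area of P1's cell: 49.0699

1. box [0,12]×[0,15]: [(0, 0) (12, 0) (12, 15) (0, 15)]
2. ⊥bis P1·P0 via (7.22,7.61): [(0, 5.5619) (12, 8.966) (12, 15) (0, 15)]  |A|=92.833
3. ⊥bis P1·P2 via (3.335,11.165): [(0, 13.7011) (7.7953, 7.7732) (12, 8.966) (12, 15) (0, 15)]  |A|=61.1092
4. ⊥bis P1·P3 via (4.135,11.91): [(0, 14.5741) (9.7119, 8.3169) (12, 8.966) (12, 15) (0, 15)]  |A|=49.0699
5. canonical 5-gon: [(0, 14.5741) (9.7119, 8.3169) (12, 8.966) (12, 15) (0, 15)]
6. shoelace: 49.0699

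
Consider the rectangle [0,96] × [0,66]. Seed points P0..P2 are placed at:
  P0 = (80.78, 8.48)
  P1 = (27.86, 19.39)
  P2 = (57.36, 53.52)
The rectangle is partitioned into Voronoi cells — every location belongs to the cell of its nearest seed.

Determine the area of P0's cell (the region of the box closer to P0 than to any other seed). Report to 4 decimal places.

1. box [0,96]×[0,66]: [(0, 0) (96, 0) (96, 66) (0, 66)]
2. ⊥bis P0·P1 via (54.32,13.935): [(51.4472, 0) (96, 0) (96, 66) (65.0537, 66)]  |A|=2491.4706
3. ⊥bis P0·P2 via (69.07,31): [(56.4895, 24.4584) (51.4472, 0) (96, 0) (96, 45.0031)]  |A|=1433.8927
4. canonical 4-gon: [(56.4895, 24.4584) (51.4472, 0) (96, 0) (96, 45.0031)]
5. shoelace: 1433.8927

Area of P0's cell: 1433.8927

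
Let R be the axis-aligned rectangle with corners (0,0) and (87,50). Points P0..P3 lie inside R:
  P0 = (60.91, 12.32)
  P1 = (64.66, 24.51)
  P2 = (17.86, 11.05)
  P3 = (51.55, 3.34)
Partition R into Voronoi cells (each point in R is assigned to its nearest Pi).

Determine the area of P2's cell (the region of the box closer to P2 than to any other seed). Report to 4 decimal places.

1. box [0,87]×[0,50]: [(0, 0) (87, 0) (87, 50) (0, 50)]
2. ⊥bis P2·P0 via (39.385,11.685): [(0, 0) (39.7297, 0) (38.2547, 50) (0, 50)]  |A|=1949.61
3. ⊥bis P2·P1 via (41.26,17.78): [(0, 0) (39.7297, 0) (38.9703, 25.7411) (31.9933, 50) (0, 50)]  |A|=1873.6629
4. ⊥bis P2·P3 via (34.705,7.195): [(0, 0) (33.0584, 0) (38.9586, 25.7818) (31.9933, 50) (0, 50)]  |A|=1787.5284
5. canonical 5-gon: [(0, 0) (33.0584, 0) (38.9586, 25.7818) (31.9933, 50) (0, 50)]
6. shoelace: 1787.5284

Area of P2's cell: 1787.5284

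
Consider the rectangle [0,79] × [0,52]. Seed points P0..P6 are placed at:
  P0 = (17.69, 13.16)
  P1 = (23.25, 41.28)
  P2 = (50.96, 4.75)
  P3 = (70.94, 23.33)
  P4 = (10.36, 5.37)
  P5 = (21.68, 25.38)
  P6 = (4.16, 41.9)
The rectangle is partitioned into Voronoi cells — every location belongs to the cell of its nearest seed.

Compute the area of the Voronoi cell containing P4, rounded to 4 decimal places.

Area of P4's cell: 268.0964

1. box [0,79]×[0,52]: [(0, 0) (79, 0) (79, 52) (0, 52)]
2. ⊥bis P4·P0 via (14.025,9.265): [(0, 22.4618) (0, 0) (23.8714, 0)]  |A|=268.0979
3. ⊥bis P4·P1 via (16.805,23.325): [(0, 22.4618) (0, 0) (23.8714, 0)]  |A|=268.0979
4. ⊥bis P4·P2 via (30.66,5.06): [(0, 22.4618) (0, 0) (23.8714, 0)]  |A|=268.0979
5. ⊥bis P4·P3 via (40.65,14.35): [(0, 22.4618) (0, 0) (23.8714, 0)]  |A|=268.0979
6. ⊥bis P4·P5 via (16.02,15.375): [(0, 22.4618) (0, 0) (23.8714, 0)]  |A|=268.0979
7. ⊥bis P4·P6 via (7.26,23.635): [(0.0531, 22.4118) (0, 22.4028) (0, 0) (23.8714, 0)]  |A|=268.0964
8. canonical 4-gon: [(0.0531, 22.4118) (0, 22.4028) (0, 0) (23.8714, 0)]
9. shoelace: 268.0964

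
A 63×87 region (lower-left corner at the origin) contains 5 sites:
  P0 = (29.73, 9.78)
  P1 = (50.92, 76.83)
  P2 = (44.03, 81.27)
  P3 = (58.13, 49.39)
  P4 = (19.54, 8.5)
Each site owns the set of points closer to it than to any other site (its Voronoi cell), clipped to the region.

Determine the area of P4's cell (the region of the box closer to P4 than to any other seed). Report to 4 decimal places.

Area of P4's cell: 1173.6835

1. box [0,63]×[0,87]: [(0, 0) (63, 0) (63, 87) (0, 87)]
2. ⊥bis P4·P0 via (24.635,9.14): [(0, 0) (25.7831, 0) (14.8547, 87) (0, 87)]  |A|=1767.7465
3. ⊥bis P4·P1 via (35.23,42.665): [(0, 58.8441) (0, 0) (25.7831, 0) (19.5174, 49.8809)]  |A|=1217.2839
4. ⊥bis P4·P2 via (31.785,44.885): [(0, 55.5819) (0, 0) (25.7831, 0) (19.6312, 48.9753)]  |A|=1176.9358
5. ⊥bis P4·P3 via (38.835,28.945): [(16.4912, 50.032) (0, 55.5819) (0, 0) (25.7831, 0) (19.9029, 46.8122)]  |A|=1173.6835
6. canonical 5-gon: [(16.4912, 50.032) (0, 55.5819) (0, 0) (25.7831, 0) (19.9029, 46.8122)]
7. shoelace: 1173.6835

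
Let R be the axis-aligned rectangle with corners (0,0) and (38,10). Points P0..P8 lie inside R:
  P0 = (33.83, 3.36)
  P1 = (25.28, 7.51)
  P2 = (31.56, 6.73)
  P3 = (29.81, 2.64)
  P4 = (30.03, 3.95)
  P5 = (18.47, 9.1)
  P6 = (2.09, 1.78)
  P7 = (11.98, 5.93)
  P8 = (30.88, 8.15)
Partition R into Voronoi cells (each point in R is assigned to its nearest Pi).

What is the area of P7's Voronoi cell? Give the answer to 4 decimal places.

Area of P7's cell: 98.9890

1. box [0,38]×[0,10]: [(0, 0) (38, 0) (38, 10) (0, 10)]
2. ⊥bis P7·P0 via (22.905,4.645): [(0, 0) (22.3587, 0) (23.5349, 10) (0, 10)]  |A|=229.4676
3. ⊥bis P7·P1 via (18.63,6.72): [(0, 0) (19.4283, 0) (18.2403, 10) (0, 10)]  |A|=188.3433
4. ⊥bis P7·P2 via (21.77,6.33): [(0, 0) (19.4283, 0) (18.2403, 10) (0, 10)]  |A|=188.3433
5. ⊥bis P7·P3 via (20.895,4.285): [(0, 0) (19.4283, 0) (18.2403, 10) (0, 10)]  |A|=188.3433
6. ⊥bis P7·P4 via (21.005,4.94): [(0, 0) (19.4283, 0) (18.2403, 10) (0, 10)]  |A|=188.3433
7. ⊥bis P7·P5 via (15.225,7.515): [(0, 0) (18.8957, 0) (14.0112, 10) (0, 10)]  |A|=164.5344
8. ⊥bis P7·P6 via (7.035,3.855): [(8.6526, 0) (18.8957, 0) (14.0112, 10) (4.4565, 10)]  |A|=98.989
9. ⊥bis P7·P8 via (21.43,7.04): [(8.6526, 0) (18.8957, 0) (14.0112, 10) (4.4565, 10)]  |A|=98.989
10. canonical 4-gon: [(8.6526, 0) (18.8957, 0) (14.0112, 10) (4.4565, 10)]
11. shoelace: 98.989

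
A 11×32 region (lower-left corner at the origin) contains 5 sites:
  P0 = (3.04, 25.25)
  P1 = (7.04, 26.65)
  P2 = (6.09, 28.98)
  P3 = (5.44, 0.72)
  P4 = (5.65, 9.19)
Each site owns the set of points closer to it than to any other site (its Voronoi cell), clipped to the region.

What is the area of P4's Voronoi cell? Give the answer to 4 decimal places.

1. box [0,11]×[0,32]: [(0, 0) (11, 0) (11, 32) (0, 32)]
2. ⊥bis P4·P0 via (4.345,17.22): [(0, 16.5139) (0, 0) (11, 0) (11, 18.3015)]  |A|=191.4848
3. ⊥bis P4·P1 via (6.345,17.92): [(7.8937, 17.7967) (0, 16.5139) (0, 0) (11, 0) (11, 17.5494)]  |A|=190.3166
4. ⊥bis P4·P2 via (5.87,19.085): [(7.8937, 17.7967) (0, 16.5139) (0, 0) (11, 0) (11, 17.5494)]  |A|=190.3166
5. ⊥bis P4·P3 via (5.545,4.955): [(7.8937, 17.7967) (0, 16.5139) (0, 5.0925) (11, 4.8198) (11, 17.5494)]  |A|=135.7993
6. canonical 5-gon: [(7.8937, 17.7967) (0, 16.5139) (0, 5.0925) (11, 4.8198) (11, 17.5494)]
7. shoelace: 135.7993

Area of P4's cell: 135.7993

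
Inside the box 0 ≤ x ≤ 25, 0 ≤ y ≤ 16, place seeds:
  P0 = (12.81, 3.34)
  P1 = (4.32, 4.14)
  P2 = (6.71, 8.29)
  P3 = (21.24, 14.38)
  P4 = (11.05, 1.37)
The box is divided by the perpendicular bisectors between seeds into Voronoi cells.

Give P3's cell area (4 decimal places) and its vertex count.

Area of P3's cell: 104.0032 (4 vertices)

1. box [0,25]×[0,16]: [(0, 0) (25, 0) (25, 16) (0, 16)]
2. ⊥bis P3·P0 via (17.025,8.86): [(25, 2.7704) (25, 16) (7.6744, 16)]  |A|=114.6055
3. ⊥bis P3·P1 via (12.78,9.26): [(9.5829, 14.5427) (25, 2.7704) (25, 16) (8.7009, 16)]  |A|=113.8575
4. ⊥bis P3·P2 via (13.975,11.335): [(14.065, 11.1202) (25, 2.7704) (25, 16) (12.0197, 16)]  |A|=104.0032
5. ⊥bis P3·P4 via (16.145,7.875): [(14.065, 11.1202) (25, 2.7704) (25, 16) (12.0197, 16)]  |A|=104.0032
6. canonical 4-gon: [(14.065, 11.1202) (25, 2.7704) (25, 16) (12.0197, 16)]
7. shoelace: 104.0032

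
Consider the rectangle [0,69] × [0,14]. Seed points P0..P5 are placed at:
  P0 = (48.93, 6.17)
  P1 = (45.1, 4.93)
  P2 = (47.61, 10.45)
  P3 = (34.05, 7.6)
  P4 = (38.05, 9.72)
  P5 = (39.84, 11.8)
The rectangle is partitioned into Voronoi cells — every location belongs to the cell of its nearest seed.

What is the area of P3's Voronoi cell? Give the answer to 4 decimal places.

1. box [0,69]×[0,14]: [(0, 0) (69, 0) (69, 14) (0, 14)]
2. ⊥bis P3·P0 via (41.49,6.885): [(0, 0) (40.8283, 0) (42.1738, 14) (0, 14)]  |A|=581.0147
3. ⊥bis P3·P1 via (39.575,6.265): [(0, 0) (38.0612, 0) (41.444, 14) (0, 14)]  |A|=556.5364
4. ⊥bis P3·P2 via (40.83,9.025): [(0, 0) (38.0612, 0) (40.5564, 10.3267) (39.7844, 14) (0, 14)]  |A|=553.4882
5. ⊥bis P3·P4 via (36.05,8.66): [(0, 0) (38.0612, 0) (38.8687, 3.3418) (33.2198, 14) (0, 14)]  |A|=512.7086
6. ⊥bis P3·P5 via (36.945,9.7): [(0, 0) (38.0612, 0) (38.8687, 3.3418) (33.2198, 14) (0, 14)]  |A|=512.7086
7. canonical 5-gon: [(0, 0) (38.0612, 0) (38.8687, 3.3418) (33.2198, 14) (0, 14)]
8. shoelace: 512.7086

Area of P3's cell: 512.7086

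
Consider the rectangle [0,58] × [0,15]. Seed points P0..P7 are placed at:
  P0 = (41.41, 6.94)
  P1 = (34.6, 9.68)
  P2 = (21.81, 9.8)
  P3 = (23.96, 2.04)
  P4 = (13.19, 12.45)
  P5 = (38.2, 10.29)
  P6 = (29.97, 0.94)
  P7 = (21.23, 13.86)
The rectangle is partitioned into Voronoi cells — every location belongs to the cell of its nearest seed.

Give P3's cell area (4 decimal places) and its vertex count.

Area of P3's cell: 73.3579 (4 vertices)

1. box [0,58]×[0,15]: [(0, 0) (58, 0) (58, 15) (0, 15)]
2. ⊥bis P3·P0 via (32.685,4.49): [(0, 0) (33.9458, 0) (29.7338, 15) (0, 15)]  |A|=477.5968
3. ⊥bis P3·P1 via (29.28,5.86): [(0, 0) (33.4877, 0) (22.7171, 15) (0, 15)]  |A|=421.5361
4. ⊥bis P3·P2 via (22.885,5.92): [(1.5179, 0) (33.4877, 0) (28.1829, 7.3879)]  |A|=118.0942
5. ⊥bis P3·P4 via (18.575,7.245): [(15.2495, 3.8045) (11.5722, 0) (33.4877, 0) (28.1829, 7.3879)]  |A|=98.9685
6. ⊥bis P3·P5 via (31.08,6.165): [(15.2495, 3.8045) (11.5722, 0) (33.4877, 0) (28.1829, 7.3879)]  |A|=98.9685
7. ⊥bis P3·P6 via (26.965,1.49): [(28.0371, 7.3474) (15.2495, 3.8045) (11.5722, 0) (26.6923, 0)]  |A|=73.3579
8. ⊥bis P3·P7 via (22.595,7.95): [(28.0371, 7.3474) (15.2495, 3.8045) (11.5722, 0) (26.6923, 0)]  |A|=73.3579
9. canonical 4-gon: [(28.0371, 7.3474) (15.2495, 3.8045) (11.5722, 0) (26.6923, 0)]
10. shoelace: 73.3579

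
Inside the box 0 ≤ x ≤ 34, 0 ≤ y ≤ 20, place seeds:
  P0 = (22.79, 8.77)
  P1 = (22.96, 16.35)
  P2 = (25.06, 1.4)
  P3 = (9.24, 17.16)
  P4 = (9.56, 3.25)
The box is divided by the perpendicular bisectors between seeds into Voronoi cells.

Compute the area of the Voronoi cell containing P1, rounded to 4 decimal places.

1. box [0,34]×[0,20]: [(0, 0) (34, 0) (34, 20) (0, 20)]
2. ⊥bis P1·P0 via (22.875,12.56): [(0, 13.073) (34, 12.3105) (34, 20) (0, 20)]  |A|=248.4801
3. ⊥bis P1·P2 via (24.01,8.875): [(0, 13.073) (34, 12.3105) (34, 20) (0, 20)]  |A|=248.4801
4. ⊥bis P1·P3 via (16.1,16.755): [(15.8616, 12.7173) (34, 12.3105) (34, 20) (16.2916, 20)]  |A|=134.2202
5. ⊥bis P1·P4 via (16.26,9.8): [(15.8616, 12.7173) (34, 12.3105) (34, 20) (16.2916, 20)]  |A|=134.2202
6. canonical 4-gon: [(15.8616, 12.7173) (34, 12.3105) (34, 20) (16.2916, 20)]
7. shoelace: 134.2202

Area of P1's cell: 134.2202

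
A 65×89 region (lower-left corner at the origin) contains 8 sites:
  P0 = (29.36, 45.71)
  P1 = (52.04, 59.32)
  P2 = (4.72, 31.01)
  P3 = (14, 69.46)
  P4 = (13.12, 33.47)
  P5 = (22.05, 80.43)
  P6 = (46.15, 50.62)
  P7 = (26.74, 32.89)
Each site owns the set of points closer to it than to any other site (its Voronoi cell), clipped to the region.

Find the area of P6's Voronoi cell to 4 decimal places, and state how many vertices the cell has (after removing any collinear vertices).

Area of P6's cell: 787.4479 (5 vertices)

1. box [0,65]×[0,89]: [(0, 0) (65, 0) (65, 89) (0, 89)]
2. ⊥bis P6·P0 via (37.755,48.165): [(51.8402, 0) (65, 0) (65, 89) (25.8134, 89)]  |A|=2329.4168
3. ⊥bis P6·P1 via (49.095,54.97): [(32.4744, 66.2223) (51.8402, 0) (65, 0) (65, 44.2021)]  |A|=1154.588
4. ⊥bis P6·P2 via (25.435,40.815): [(32.4744, 66.2223) (51.8402, 0) (65, 0) (65, 44.2021)]  |A|=1154.588
5. ⊥bis P6·P3 via (30.075,60.04): [(33.3504, 65.6293) (32.8817, 64.8295) (51.8402, 0) (65, 0) (65, 44.2021)]  |A|=1154.0987
6. ⊥bis P6·P4 via (29.635,42.045): [(33.3504, 65.6293) (32.8817, 64.8295) (51.8402, 0) (65, 0) (65, 44.2021)]  |A|=1154.0987
7. ⊥bis P6·P5 via (34.1,65.525): [(33.8286, 65.3056) (32.9502, 64.5954) (51.8402, 0) (65, 0) (65, 44.2021)]  |A|=1153.7045
8. ⊥bis P6·P7 via (36.445,41.755): [(33.8286, 65.3056) (32.9502, 64.5954) (41.1291, 36.627) (65, 10.4943) (65, 44.2021)]  |A|=787.4479
9. canonical 5-gon: [(33.8286, 65.3056) (32.9502, 64.5954) (41.1291, 36.627) (65, 10.4943) (65, 44.2021)]
10. shoelace: 787.4479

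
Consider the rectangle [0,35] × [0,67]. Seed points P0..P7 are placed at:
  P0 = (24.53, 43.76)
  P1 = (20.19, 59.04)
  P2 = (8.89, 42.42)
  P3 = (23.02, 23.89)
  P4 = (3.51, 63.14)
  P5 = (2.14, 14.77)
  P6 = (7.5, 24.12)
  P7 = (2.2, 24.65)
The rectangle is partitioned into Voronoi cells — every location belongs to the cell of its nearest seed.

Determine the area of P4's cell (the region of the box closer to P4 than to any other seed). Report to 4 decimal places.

1. box [0,35]×[0,67]: [(0, 0) (35, 0) (35, 67) (0, 67)]
2. ⊥bis P4·P0 via (14.02,53.45): [(0, 38.2436) (26.5128, 67) (0, 67)]  |A|=381.2068
3. ⊥bis P4·P1 via (11.85,61.09): [(0, 38.2436) (8.5006, 47.4635) (13.3027, 67) (0, 67)]  |A|=252.167
4. ⊥bis P4·P2 via (6.2,52.78): [(0, 51.1702) (10.0533, 53.7805) (13.3027, 67) (0, 67)]  |A|=167.4985
5. ⊥bis P4·P3 via (13.265,43.515): [(0, 51.1702) (10.0533, 53.7805) (13.3027, 67) (0, 67)]  |A|=167.4985
6. ⊥bis P4·P5 via (2.825,38.955): [(0, 51.1702) (10.0533, 53.7805) (13.3027, 67) (0, 67)]  |A|=167.4985
7. ⊥bis P4·P6 via (5.505,43.63): [(0, 51.1702) (10.0533, 53.7805) (13.3027, 67) (0, 67)]  |A|=167.4985
8. ⊥bis P4·P7 via (2.855,43.895): [(0, 51.1702) (10.0533, 53.7805) (13.3027, 67) (0, 67)]  |A|=167.4985
9. canonical 4-gon: [(0, 51.1702) (10.0533, 53.7805) (13.3027, 67) (0, 67)]
10. shoelace: 167.4985

Area of P4's cell: 167.4985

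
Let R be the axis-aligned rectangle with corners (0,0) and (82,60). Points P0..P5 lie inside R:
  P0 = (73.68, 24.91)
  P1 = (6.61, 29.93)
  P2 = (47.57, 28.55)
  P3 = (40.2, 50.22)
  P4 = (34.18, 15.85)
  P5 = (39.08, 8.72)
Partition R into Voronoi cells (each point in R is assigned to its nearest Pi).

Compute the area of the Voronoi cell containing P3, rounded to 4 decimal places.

Area of P3's cell: 1007.7503

1. box [0,82]×[0,60]: [(0, 0) (82, 0) (82, 60) (0, 60)]
2. ⊥bis P3·P0 via (56.94,37.565): [(0, 0) (28.5418, 0) (73.9003, 60) (0, 60)]  |A|=3073.2635
3. ⊥bis P3·P1 via (23.405,40.075): [(39.1422, 14.0221) (73.9003, 60) (11.3693, 60)]  |A|=1437.5199
4. ⊥bis P3·P2 via (43.885,39.385): [(27.2411, 33.7244) (63.3103, 45.9916) (73.9003, 60) (11.3693, 60)]  |A|=1009.2013
5. ⊥bis P3·P4 via (37.19,33.035): [(26.5296, 34.9022) (29.2851, 34.4196) (63.3103, 45.9916) (73.9003, 60) (11.3693, 60)]  |A|=1007.7503
6. ⊥bis P3·P5 via (39.64,29.47): [(26.5296, 34.9022) (29.2851, 34.4196) (63.3103, 45.9916) (73.9003, 60) (11.3693, 60)]  |A|=1007.7503
7. canonical 5-gon: [(26.5296, 34.9022) (29.2851, 34.4196) (63.3103, 45.9916) (73.9003, 60) (11.3693, 60)]
8. shoelace: 1007.7503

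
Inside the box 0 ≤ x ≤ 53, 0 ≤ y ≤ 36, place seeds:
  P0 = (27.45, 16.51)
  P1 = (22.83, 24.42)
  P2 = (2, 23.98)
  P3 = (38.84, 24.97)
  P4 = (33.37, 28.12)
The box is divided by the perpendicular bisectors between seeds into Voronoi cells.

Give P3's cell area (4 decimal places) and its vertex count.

1. box [0,53]×[0,36]: [(0, 0) (53, 0) (53, 36) (0, 36)]
2. ⊥bis P3·P0 via (33.145,20.74): [(48.5498, 0) (53, 0) (53, 36) (21.8105, 36)]  |A|=641.5145
3. ⊥bis P3·P1 via (30.835,24.695): [(30.8654, 23.8091) (48.5498, 0) (53, 0) (53, 36) (30.4466, 36)]  |A|=588.8734
4. ⊥bis P3·P2 via (20.42,24.475): [(30.8654, 23.8091) (48.5498, 0) (53, 0) (53, 36) (30.4466, 36)]  |A|=588.8734
5. ⊥bis P3·P4 via (36.105,26.545): [(32.9293, 21.0304) (48.5498, 0) (53, 0) (53, 36) (41.5498, 36)]  |A|=493.7696
6. canonical 5-gon: [(32.9293, 21.0304) (48.5498, 0) (53, 0) (53, 36) (41.5498, 36)]
7. shoelace: 493.7696

Area of P3's cell: 493.7696 (5 vertices)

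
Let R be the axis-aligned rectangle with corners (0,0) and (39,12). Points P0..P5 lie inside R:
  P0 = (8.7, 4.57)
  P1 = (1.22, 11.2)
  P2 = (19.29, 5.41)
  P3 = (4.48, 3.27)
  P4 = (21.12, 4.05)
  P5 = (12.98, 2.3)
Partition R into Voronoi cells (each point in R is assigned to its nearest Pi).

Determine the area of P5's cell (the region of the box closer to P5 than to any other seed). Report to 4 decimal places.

1. box [0,39]×[0,12]: [(0, 0) (39, 0) (39, 12) (0, 12)]
2. ⊥bis P5·P0 via (10.84,3.435): [(9.0182, 0) (39, 0) (39, 12) (15.3827, 12)]  |A|=321.5951
3. ⊥bis P5·P1 via (7.1,6.75): [(9.0182, 0) (39, 0) (39, 12) (15.3827, 12)]  |A|=321.5951
4. ⊥bis P5·P2 via (16.135,3.855): [(13.6918, 8.812) (9.0182, 0) (18.035, 0)]  |A|=39.7283
5. ⊥bis P5·P3 via (8.73,2.785): [(13.6918, 8.812) (9.0182, 0) (18.035, 0)]  |A|=39.7283
6. ⊥bis P5·P4 via (17.05,3.175): [(17.4986, 1.0883) (13.6918, 8.812) (9.0182, 0) (17.7326, 0)]  |A|=39.5638
7. canonical 4-gon: [(17.4986, 1.0883) (13.6918, 8.812) (9.0182, 0) (17.7326, 0)]
8. shoelace: 39.5638

Area of P5's cell: 39.5638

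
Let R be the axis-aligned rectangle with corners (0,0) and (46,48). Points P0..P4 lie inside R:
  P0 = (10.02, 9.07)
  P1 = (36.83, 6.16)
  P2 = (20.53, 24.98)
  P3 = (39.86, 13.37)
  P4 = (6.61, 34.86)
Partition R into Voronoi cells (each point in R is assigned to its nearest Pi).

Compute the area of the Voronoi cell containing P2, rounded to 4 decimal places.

Area of P2's cell: 718.4208

1. box [0,46]×[0,48]: [(0, 0) (46, 0) (46, 48) (0, 48)]
2. ⊥bis P2·P0 via (15.275,17.025): [(0, 27.1155) (41.0474, 0) (46, 0) (46, 48) (0, 48)]  |A|=1651.4893
3. ⊥bis P2·P1 via (28.68,15.57): [(0, 27.1155) (23.8328, 11.3718) (46, 30.5709) (46, 48) (0, 48)]  |A|=1284.4937
4. ⊥bis P2·P3 via (30.195,19.175): [(0, 27.1155) (23.8328, 11.3718) (27.3248, 14.3962) (46, 45.4894) (46, 48) (0, 48)]  |A|=1145.1897
5. ⊥bis P2·P4 via (13.57,29.92): [(7.8833, 21.9079) (23.8328, 11.3718) (27.3248, 14.3962) (46, 45.4894) (46, 48) (26.4026, 48)]  |A|=718.4208
6. canonical 6-gon: [(7.8833, 21.9079) (23.8328, 11.3718) (27.3248, 14.3962) (46, 45.4894) (46, 48) (26.4026, 48)]
7. shoelace: 718.4208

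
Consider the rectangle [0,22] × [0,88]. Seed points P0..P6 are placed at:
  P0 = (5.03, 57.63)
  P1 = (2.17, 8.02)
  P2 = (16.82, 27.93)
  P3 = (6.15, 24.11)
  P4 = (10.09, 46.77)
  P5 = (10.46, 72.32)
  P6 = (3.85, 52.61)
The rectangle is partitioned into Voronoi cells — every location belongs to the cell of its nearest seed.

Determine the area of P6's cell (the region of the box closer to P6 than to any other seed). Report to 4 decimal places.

Area of P6's cell: 74.3338

1. box [0,22]×[0,88]: [(0, 0) (22, 0) (22, 88) (0, 88)]
2. ⊥bis P6·P0 via (4.44,55.12): [(0, 56.1637) (0, 0) (22, 0) (22, 50.9924)]  |A|=1178.7162
3. ⊥bis P6·P1 via (3.01,30.315): [(0, 56.1637) (0, 30.4284) (22, 29.5995) (22, 50.9924)]  |A|=518.409
4. ⊥bis P6·P2 via (10.335,40.27): [(0, 56.1637) (0, 34.8387) (22, 46.4003) (22, 50.9924)]  |A|=285.0877
5. ⊥bis P6·P3 via (5,38.36): [(0, 56.1637) (0, 37.9565) (7.0091, 38.5221) (22, 46.4003) (22, 50.9924)]  |A|=274.1612
6. ⊥bis P6·P4 via (6.97,49.69): [(10.6793, 53.6534) (0, 56.1637) (0, 42.2426)]  |A|=74.3338
7. ⊥bis P6·P5 via (7.155,62.465): [(10.6793, 53.6534) (0, 56.1637) (0, 42.2426)]  |A|=74.3338
8. canonical 3-gon: [(10.6793, 53.6534) (0, 56.1637) (0, 42.2426)]
9. shoelace: 74.3338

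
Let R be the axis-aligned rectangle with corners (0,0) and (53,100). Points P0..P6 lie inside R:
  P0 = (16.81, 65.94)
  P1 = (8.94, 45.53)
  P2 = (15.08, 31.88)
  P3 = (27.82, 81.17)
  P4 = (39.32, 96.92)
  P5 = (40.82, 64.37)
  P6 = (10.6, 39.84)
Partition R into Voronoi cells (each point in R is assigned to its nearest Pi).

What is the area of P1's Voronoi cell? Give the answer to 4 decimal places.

Area of P1's cell: 319.3799

1. box [0,53]×[0,100]: [(0, 0) (53, 0) (53, 100) (0, 100)]
2. ⊥bis P1·P0 via (12.875,55.735): [(0, 60.6995) (0, 0) (53, 0) (53, 40.263)]  |A|=2675.507
3. ⊥bis P1·P2 via (12.01,38.705): [(32.7944, 48.0542) (0, 60.6995) (0, 33.3027)]  |A|=449.2315
4. ⊥bis P1·P3 via (18.38,63.35): [(32.7944, 48.0542) (0, 60.6995) (0, 33.3027)]  |A|=449.2315
5. ⊥bis P1·P4 via (24.13,71.225): [(32.7944, 48.0542) (0, 60.6995) (0, 33.3027)]  |A|=449.2315
6. ⊥bis P1·P5 via (24.88,54.95): [(29.7614, 46.6899) (27.8222, 49.9714) (0, 60.6995) (0, 33.3027)]  |A|=442.9322
7. ⊥bis P1·P6 via (9.77,42.685): [(28.8403, 48.2486) (27.8222, 49.9714) (0, 60.6995) (0, 39.8347)]  |A|=319.3799
8. canonical 4-gon: [(28.8403, 48.2486) (27.8222, 49.9714) (0, 60.6995) (0, 39.8347)]
9. shoelace: 319.3799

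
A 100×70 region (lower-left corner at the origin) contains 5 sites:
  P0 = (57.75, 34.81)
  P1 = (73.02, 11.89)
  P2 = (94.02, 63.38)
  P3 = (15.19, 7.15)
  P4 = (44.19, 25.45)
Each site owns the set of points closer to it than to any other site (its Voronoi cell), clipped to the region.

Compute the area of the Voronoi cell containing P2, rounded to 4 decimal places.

1. box [0,100]×[0,70]: [(0, 0) (100, 0) (100, 70) (0, 70)]
2. ⊥bis P2·P0 via (75.885,49.095): [(100, 18.4807) (100, 70) (59.4181, 70)]  |A|=1045.3769
3. ⊥bis P2·P1 via (83.52,37.635): [(85.571, 36.7985) (100, 30.9137) (100, 70) (59.4181, 70)]  |A|=955.6788
4. ⊥bis P2·P3 via (54.605,35.265): [(85.571, 36.7985) (100, 30.9137) (100, 70) (59.4181, 70)]  |A|=955.6788
5. ⊥bis P2·P4 via (69.105,44.415): [(85.571, 36.7985) (100, 30.9137) (100, 70) (59.4181, 70)]  |A|=955.6788
6. canonical 4-gon: [(85.571, 36.7985) (100, 30.9137) (100, 70) (59.4181, 70)]
7. shoelace: 955.6788

Area of P2's cell: 955.6788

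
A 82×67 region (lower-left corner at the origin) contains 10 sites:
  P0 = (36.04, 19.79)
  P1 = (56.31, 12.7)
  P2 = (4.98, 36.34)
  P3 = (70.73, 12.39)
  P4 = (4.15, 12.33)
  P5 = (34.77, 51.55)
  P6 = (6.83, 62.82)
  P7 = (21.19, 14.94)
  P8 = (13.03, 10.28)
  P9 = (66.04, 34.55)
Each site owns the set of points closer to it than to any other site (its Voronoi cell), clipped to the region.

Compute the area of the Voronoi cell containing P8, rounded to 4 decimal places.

1. box [0,82]×[0,67]: [(0, 0) (82, 0) (82, 67) (0, 67)]
2. ⊥bis P8·P0 via (24.535,15.035): [(0, 0) (30.7489, 0) (3.0579, 67) (0, 67)]  |A|=1132.5306
3. ⊥bis P8·P1 via (34.67,11.49): [(0, 0) (30.7489, 0) (3.0579, 67) (0, 67)]  |A|=1132.5306
4. ⊥bis P8·P2 via (9.005,23.31): [(0, 20.5283) (0, 0) (30.7489, 0) (19.7439, 26.6273)]  |A|=612.0353
5. ⊥bis P8·P3 via (41.88,11.335): [(0, 20.5283) (0, 0) (30.7489, 0) (19.7439, 26.6273)]  |A|=612.0353
6. ⊥bis P8·P4 via (8.59,11.305): [(11.5424, 24.0938) (5.9802, 0) (30.7489, 0) (19.7439, 26.6273)]  |A|=421.52
7. ⊥bis P8·P5 via (23.9,30.915): [(11.5424, 24.0938) (5.9802, 0) (30.7489, 0) (19.7439, 26.6273)]  |A|=421.52
8. ⊥bis P8·P6 via (9.93,36.55): [(11.5424, 24.0938) (5.9802, 0) (30.7489, 0) (19.7439, 26.6273)]  |A|=421.52
9. ⊥bis P8·P7 via (17.11,12.61): [(11.2572, 22.8586) (5.9802, 0) (24.3113, 0)]  |A|=209.5123
10. ⊥bis P8·P9 via (39.535,22.415): [(11.2572, 22.8586) (5.9802, 0) (24.3113, 0)]  |A|=209.5123
11. canonical 3-gon: [(11.2572, 22.8586) (5.9802, 0) (24.3113, 0)]
12. shoelace: 209.5123

Area of P8's cell: 209.5123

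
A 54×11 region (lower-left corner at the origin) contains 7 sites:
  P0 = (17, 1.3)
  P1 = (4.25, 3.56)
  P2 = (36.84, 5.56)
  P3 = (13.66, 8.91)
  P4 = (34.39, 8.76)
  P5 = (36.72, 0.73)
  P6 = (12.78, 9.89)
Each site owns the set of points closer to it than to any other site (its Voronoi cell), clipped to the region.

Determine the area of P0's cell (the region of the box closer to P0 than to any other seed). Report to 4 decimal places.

Area of P0's cell: 96.5643

1. box [0,54]×[0,11]: [(0, 0) (54, 0) (54, 11) (0, 11)]
2. ⊥bis P0·P1 via (10.625,2.43): [(10.1943, 0) (54, 0) (54, 11) (12.1441, 11)]  |A|=471.1391
3. ⊥bis P0·P2 via (26.92,3.43): [(10.1943, 0) (27.6565, 0) (25.2946, 11) (12.1441, 11)]  |A|=168.37
4. ⊥bis P0·P3 via (15.33,5.105): [(10.7422, 3.0915) (10.1943, 0) (27.6565, 0) (25.5932, 9.6095)]  |A|=105.0708
5. ⊥bis P0·P4 via (25.695,5.03): [(24.0256, 8.9215) (10.7422, 3.0915) (10.1943, 0) (27.6565, 0) (27.4598, 0.9162)]  |A|=97.6152
6. ⊥bis P0·P5 via (26.86,1.015): [(26.8952, 2.2323) (24.0256, 8.9215) (10.7422, 3.0915) (10.1943, 0) (26.8307, 0)]  |A|=96.5643
7. ⊥bis P0·P6 via (14.89,5.595): [(26.8952, 2.2323) (24.0256, 8.9215) (10.7422, 3.0915) (10.1943, 0) (26.8307, 0)]  |A|=96.5643
8. canonical 5-gon: [(26.8952, 2.2323) (24.0256, 8.9215) (10.7422, 3.0915) (10.1943, 0) (26.8307, 0)]
9. shoelace: 96.5643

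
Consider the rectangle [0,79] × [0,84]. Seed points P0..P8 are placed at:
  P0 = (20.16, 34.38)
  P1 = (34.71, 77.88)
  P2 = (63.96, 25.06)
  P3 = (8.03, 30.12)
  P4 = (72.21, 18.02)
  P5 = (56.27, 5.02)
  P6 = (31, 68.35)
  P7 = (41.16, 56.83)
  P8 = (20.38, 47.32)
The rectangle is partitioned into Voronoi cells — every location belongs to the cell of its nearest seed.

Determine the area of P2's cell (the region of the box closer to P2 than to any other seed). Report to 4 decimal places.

Area of P2's cell: 951.9413

1. box [0,79]×[0,84]: [(0, 0) (79, 0) (79, 84) (0, 84)]
2. ⊥bis P2·P0 via (42.06,29.72): [(35.736, 0) (79, 0) (79, 84) (53.61, 84)]  |A|=2883.4676
3. ⊥bis P2·P1 via (49.335,51.47): [(46.3345, 49.8084) (35.736, 0) (79, 0) (79, 67.8975)]  |A|=2186.4079
4. ⊥bis P2·P3 via (35.995,27.59): [(46.3345, 49.8084) (35.736, 0) (79, 0) (79, 67.8975)]  |A|=2186.4079
5. ⊥bis P2·P4 via (68.085,21.54): [(46.3345, 49.8084) (35.736, 0) (49.7042, 0) (79, 34.331) (79, 67.8975)]  |A|=1683.5306
6. ⊥bis P2·P5 via (60.115,15.04): [(46.3345, 49.8084) (40.5351, 22.5535) (61.9406, 14.3395) (79, 34.331) (79, 67.8975)]  |A|=1322.2888
7. ⊥bis P2·P6 via (47.48,46.705): [(65.4838, 60.4127) (45.325, 45.0643) (40.5351, 22.5535) (61.9406, 14.3395) (79, 34.331) (79, 67.8975)]  |A|=1282.2175
8. ⊥bis P2·P7 via (52.56,40.945): [(42.9866, 34.0746) (40.5351, 22.5535) (61.9406, 14.3395) (79, 34.331) (79, 59.9199)]  |A|=951.9413
9. ⊥bis P2·P8 via (42.17,36.19): [(42.9866, 34.0746) (40.5351, 22.5535) (61.9406, 14.3395) (79, 34.331) (79, 59.9199)]  |A|=951.9413
10. canonical 5-gon: [(42.9866, 34.0746) (40.5351, 22.5535) (61.9406, 14.3395) (79, 34.331) (79, 59.9199)]
11. shoelace: 951.9413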